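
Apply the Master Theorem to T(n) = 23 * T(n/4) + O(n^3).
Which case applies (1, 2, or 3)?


The Master Theorem: T(n) = a*T(n/b) + O(n^c)
  a = 23, b = 4, c = 3
log_b(a) = log_4(23) ~ 2.262
Compare b^c with a: 4^3 = 64 > 23, so c > log_b(a).
Since c > log_b(a), Case 3 applies.
T(n) = O(n^3)
Master Theorem case = 3


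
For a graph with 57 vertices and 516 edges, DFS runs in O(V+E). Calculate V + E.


A full DFS traversal visits each vertex once and examines each edge once.
V = 57
E = 516
Sum = 57 + 516 = 573


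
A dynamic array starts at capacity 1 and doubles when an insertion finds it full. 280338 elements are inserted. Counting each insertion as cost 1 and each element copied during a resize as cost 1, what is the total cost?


n = 280338
Insertion costs: 280338
Resizes copy 1, 2, 4, ... up to the largest power of 2 that is <= n-1 = 280337, i.e. 262144.
Copy costs = 1 + 2 + 4 + 8 + 16 + 32 + 64 + 128 + 256 + 512 + 1024 + 2048 + 4096 + 8192 + 16384 + 32768 + 65536 + 131072 + 262144 = 524287
Total = 280338 + 524287 = 804625


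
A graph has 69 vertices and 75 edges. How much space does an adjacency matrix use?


Adjacency matrix: V x V grid of entries
Space = V^2 = 69^2 = 69 * 69 = 4761


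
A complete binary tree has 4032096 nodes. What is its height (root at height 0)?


In a complete binary tree, level k holds nodes 2^k .. 2^(k+1)-1 (1-indexed).
Height = floor(log2(n)) = floor(log2(4032096)) = 21
Check: 2^21 = 2097152 <= 4032096 < 4194304 = 2^22


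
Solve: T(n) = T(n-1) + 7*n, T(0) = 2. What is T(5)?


Expanding the recurrence:
T(5) = T(4) + 7*5
       = T(3) + 7*4 + 7*5
       ...
       = T(0) + 7*(1 + 2 + ... + 5)
       = 2 + 7 * 5*6/2
       = 2 + 7 * 15
       = 2 + 105 = 107


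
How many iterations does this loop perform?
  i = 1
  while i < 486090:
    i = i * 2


The loop variable doubles each iteration:
i = 1 -> 2 -> 4 -> 8 -> 16 -> 32 -> 64 -> 128 -> 256 -> 512 -> 1024 -> 2048 -> 4096 -> 8192 -> 16384 -> 32768 -> 65536 -> 131072 -> 262144 -> 524288 (stop, 524288 >= 486090)
Number of doublings = ceil(log2(486090)) = 19


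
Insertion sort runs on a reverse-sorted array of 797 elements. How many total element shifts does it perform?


Sum of shifts = 1 + 2 + 3 + ... + 796
= 797 * 796 / 2
= 634412 / 2
= 317206


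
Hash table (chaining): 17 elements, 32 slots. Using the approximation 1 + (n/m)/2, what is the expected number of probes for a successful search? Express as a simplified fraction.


Computing expected probes:
alpha = 17/32
= 1 + alpha/2
= 1 + 17/(2*32)
= (2*32 + 17) / (2*32)
= 81/64


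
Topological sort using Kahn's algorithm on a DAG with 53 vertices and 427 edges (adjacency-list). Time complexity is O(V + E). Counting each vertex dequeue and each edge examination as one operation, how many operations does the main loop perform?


Kahn's algorithm:
  1. Compute in-degrees: O(V + E)
  2. Process queue: each vertex dequeued once (O(V))
     each edge examined once (O(E))
Total = V + E = 53 + 427 = 480


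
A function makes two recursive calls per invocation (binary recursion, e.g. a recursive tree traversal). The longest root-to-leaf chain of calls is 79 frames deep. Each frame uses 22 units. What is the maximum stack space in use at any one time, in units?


Binary recursion: the two calls run one after the other, so only one root-to-leaf chain of frames is on the stack at a time.
Maximum depth (longest chain) = 79 frames
Each frame = 22 units
Max stack space = 79 * 22 = 1738


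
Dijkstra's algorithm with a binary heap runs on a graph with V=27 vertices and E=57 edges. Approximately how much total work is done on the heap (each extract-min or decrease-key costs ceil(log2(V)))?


Dijkstra with a binary heap: each vertex is extracted once, each edge may relax once.
Each heap operation costs O(log V).
V + E = 27 + 57 = 84
ceil(log2(27)) = 5 (since 2^4 = 16 < 27 <= 32 = 2^5)
Total heap work = (V+E) * ceil(log2(V)) = 84 * 5 = 420


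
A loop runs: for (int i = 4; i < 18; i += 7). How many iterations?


Loop starts at i = 4, increments by 7, stops when i >= 18.
Number of iterations = ceil((18 - 4) / 7)
= ceil(14 / 7)
= 2


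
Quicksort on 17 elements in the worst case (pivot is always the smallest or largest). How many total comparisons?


In the worst case, each partition step picks the worst pivot:
  Partition 1: 16 comparisons (n-1 elements to compare)
  Partition 2: 15 comparisons
  Partition 3: 14 comparisons
  Partition 4: 13 comparisons
  Partition 5: 12 comparisons
  ...
  Last partition: 0 comparisons
Total = (n-1) + (n-2) + ... + 1 + 0 = n*(n-1)/2
= 17*16/2 = 136


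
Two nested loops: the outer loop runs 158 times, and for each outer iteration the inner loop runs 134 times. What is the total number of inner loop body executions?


Outer loop: 158 iterations
Inner loop: 134 iterations per outer iteration
Total = 158 * 134 = 21172


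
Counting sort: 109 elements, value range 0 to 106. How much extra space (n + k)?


n = 109 (output array)
k = 107 (count array for 107 distinct values)
Extra space = 109 + 107 = 216


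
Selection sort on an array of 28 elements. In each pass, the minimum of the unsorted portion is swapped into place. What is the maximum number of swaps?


Selection sort performs one swap per pass:
  Pass 1: find min in positions 0 to 27, swap with position 0
  Pass 2: find min in positions 1 to 27, swap with position 1
  Pass 3: find min in positions 2 to 27, swap with position 2
  Pass 4: find min in positions 3 to 27, swap with position 3
  Pass 5: find min in positions 4 to 27, swap with position 4
  ... (22 more passes)
Total passes (and swaps) = n - 1 = 28 - 1 = 27


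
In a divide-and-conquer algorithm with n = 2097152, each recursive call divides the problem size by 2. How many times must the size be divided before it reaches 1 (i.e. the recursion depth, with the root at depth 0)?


Number of divisions = log_2(2097152)
Sizes: 2097152 -> 1048576 -> 524288 -> 262144 -> 131072 -> 65536 -> 32768 -> 16384 -> 8192 -> 4096 -> 2048 -> 1024 -> 512 -> 256 -> 128 -> 64 -> 32 -> 16 -> 8 -> 4 -> 2 -> 1 (21 divisions)
Recursion depth = 21


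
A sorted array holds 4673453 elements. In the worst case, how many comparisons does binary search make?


Halving sequence: 4673453 -> 2336726 -> 1168363 -> 584181 -> 292090 -> 146045 -> 73022 -> 36511 -> 18255 -> 9127 -> 4563 -> 2281 -> 1140 -> 570 -> 285 -> 142 -> 71 -> 35 -> 17 -> 8 -> 4 -> 2 -> 1
Number of halvings = 22
Max comparisons = 22 + 1 = 23


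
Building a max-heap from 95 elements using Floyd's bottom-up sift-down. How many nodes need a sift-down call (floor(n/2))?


In a heap of 95 elements (0-indexed array):
  Last element index: 94
  Parent of last element: floor((94 - 1) / 2) = 46
  Internal nodes: indices 0 to 46
  Count = floor(95/2) = 47


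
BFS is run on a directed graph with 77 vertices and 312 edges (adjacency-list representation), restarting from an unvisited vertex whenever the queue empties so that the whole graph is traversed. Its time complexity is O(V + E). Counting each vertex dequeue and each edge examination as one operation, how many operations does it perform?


A full BFS traversal dequeues each vertex exactly once and examines each directed edge exactly once.
V = 77 (vertex processing cost)
E = 312 (edge examination cost)
Total operations proportional to V + E = 77 + 312 = 389


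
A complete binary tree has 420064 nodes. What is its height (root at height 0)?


In a complete binary tree, level k holds nodes 2^k .. 2^(k+1)-1 (1-indexed).
Height = floor(log2(n)) = floor(log2(420064)) = 18
Check: 2^18 = 262144 <= 420064 < 524288 = 2^19


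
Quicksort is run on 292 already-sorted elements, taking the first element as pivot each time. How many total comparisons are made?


Sum of comparisons per partition:
291 + 290 + ... + 1 + 0
= 292 * (292 - 1) / 2
= 292 * 291 / 2
= 42486


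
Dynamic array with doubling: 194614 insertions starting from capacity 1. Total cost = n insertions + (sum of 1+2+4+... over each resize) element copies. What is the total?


n = 194614
Insertion costs: 194614
Resizes copy 1, 2, 4, ... up to the largest power of 2 that is <= n-1 = 194613, i.e. 131072.
Copy costs = 1 + 2 + 4 + 8 + 16 + 32 + 64 + 128 + 256 + 512 + 1024 + 2048 + 4096 + 8192 + 16384 + 32768 + 65536 + 131072 = 262143
Total = 194614 + 262143 = 456757


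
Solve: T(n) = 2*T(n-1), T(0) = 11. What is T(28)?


Unrolling:
T(28) = 2*T(27) = 2^2*T(26) = ... = 2^28*T(0)
= 2^28 * 11
= 268435456 * 11 = 2952790016


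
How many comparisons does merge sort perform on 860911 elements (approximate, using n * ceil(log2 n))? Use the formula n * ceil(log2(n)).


Recursion depth: ceil(log2(860911)) = 20
Each recursion level merges n = 860911 elements
Total = 860911 * 20 = 17218220


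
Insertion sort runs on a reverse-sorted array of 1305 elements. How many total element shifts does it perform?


Sum of shifts = 1 + 2 + 3 + ... + 1304
= 1305 * 1304 / 2
= 1701720 / 2
= 850860


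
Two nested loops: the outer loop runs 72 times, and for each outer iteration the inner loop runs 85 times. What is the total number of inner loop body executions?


Outer loop: 72 iterations
Inner loop: 85 iterations per outer iteration
Total = 72 * 85 = 6120


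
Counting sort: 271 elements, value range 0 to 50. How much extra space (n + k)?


n = 271 (output array)
k = 51 (count array for 51 distinct values)
Extra space = 271 + 51 = 322


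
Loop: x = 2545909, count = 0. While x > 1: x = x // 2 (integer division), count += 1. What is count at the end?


The variable x halves each step:
x = 2545909 -> 1272954 -> 636477 -> 318238 -> 159119 -> 79559 -> 39779 -> 19889 -> 9944 -> 4972 -> 2486 -> 1243 -> 621 -> 310 -> 155 -> 77 -> 38 -> 19 -> 9 -> 4 -> 2 -> 1
Number of halvings = floor(log2(2545909)) = 21


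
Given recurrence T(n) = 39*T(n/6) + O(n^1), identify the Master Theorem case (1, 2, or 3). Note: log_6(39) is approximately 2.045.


Master Theorem parameters: a=39, b=6, c=1
log_b(a) = 2.045
Compare b^c with a: 6^1 = 6 < 39, so c < log_b(a).
Comparing c=1 vs log_b(a)=2.045:
1 < 2.045 => Case 1
Result: T(n) = O(n^(log_6 39)) ~ O(n^2.045)
Master Theorem case = 1


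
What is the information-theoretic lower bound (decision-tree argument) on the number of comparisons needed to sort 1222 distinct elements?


A binary decision tree of height h has at most 2^h leaves and needs at least n! of them, so h >= ceil(log2(n!)).
1222! is far too large to multiply out, so use Stirling's series:
  ln(n!) ~ n ln n - n + (1/2) ln(2 pi n) + 1/(12n)  (error below 1/(360 n^3), negligible here)
  ln(1222) = 7.1082441
  n ln n = 1222 * 7.1082441 = 8686.2743
  (1/2) ln(2 pi * 1222) = (1/2) ln(7678.0524) = 4.4731
  1/(12*1222) = 0.0001
  ln(1222!) ~ 8686.2743 - 1222 + 4.4731 + 0.0001 = 7468.7475
Convert to base 2: log2(1222!) = 7468.7475 / ln 2 = 7468.7475 / 0.69314718 = 10775.1250
ceil(10775.1250) = 10776


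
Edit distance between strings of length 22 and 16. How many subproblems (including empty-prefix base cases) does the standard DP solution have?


The table includes base cases (empty prefixes).
Rows: (m+1) = 23
Columns: (n+1) = 17
Total = 23 * 17 = 391


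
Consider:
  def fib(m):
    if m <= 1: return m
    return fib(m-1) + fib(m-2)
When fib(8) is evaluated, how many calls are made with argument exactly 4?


Let N(m) = number of times fib(m) is called while evaluating fib(8).
N(8) = 1 (the initial call).
N(7) = 1 (only fib(8) calls it).
For 1 <= m <= 6: fib(m) is called by fib(m+1) and fib(m+2), so
  N(m) = N(m+1) + N(m+2).
fib(0) is called only by fib(2), so N(0) = N(2).
Walk down from m=8:
  N(8)=1, N(7)=1, N(6)=2, N(5)=3, N(4)=5
N(4) = 5


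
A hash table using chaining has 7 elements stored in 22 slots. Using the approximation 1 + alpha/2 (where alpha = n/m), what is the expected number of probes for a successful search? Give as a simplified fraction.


Load factor alpha = n/m = 7/22
Expected probes = 1 + alpha/2 = 1 + 7/(2*22)
= 1 + 7/44
= 44/44 + 7/44
= 51/44


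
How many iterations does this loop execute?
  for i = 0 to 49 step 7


The loop variable i takes values starting at 0 and increments by 7 each iteration.
Sequence: i = 0, 7, 14, 21, 28, 35, 42, 49
The upper bound 49 is inclusive, so the count is floor((last - first) / step) + 1:
floor((49 - 0) / 7) + 1 = floor(49/7) + 1 = 7 + 1 = 8


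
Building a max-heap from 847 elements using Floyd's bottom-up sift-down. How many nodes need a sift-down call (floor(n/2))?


In a heap of 847 elements (0-indexed array):
  Last element index: 846
  Parent of last element: floor((846 - 1) / 2) = 422
  Internal nodes: indices 0 to 422
  Count = floor(847/2) = 423


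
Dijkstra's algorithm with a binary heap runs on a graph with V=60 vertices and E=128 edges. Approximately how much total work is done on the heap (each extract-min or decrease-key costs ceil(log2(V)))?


Dijkstra with a binary heap: each vertex is extracted once, each edge may relax once.
Each heap operation costs O(log V).
V + E = 60 + 128 = 188
ceil(log2(60)) = 6 (since 2^5 = 32 < 60 <= 64 = 2^6)
Total heap work = (V+E) * ceil(log2(V)) = 188 * 6 = 1128


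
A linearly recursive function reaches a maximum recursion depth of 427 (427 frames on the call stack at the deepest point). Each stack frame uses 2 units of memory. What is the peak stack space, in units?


Maximum recursion depth = 427 frames
Memory per frame = 2 units
Total stack space = depth * frame_size
= 427 * 2 = 854


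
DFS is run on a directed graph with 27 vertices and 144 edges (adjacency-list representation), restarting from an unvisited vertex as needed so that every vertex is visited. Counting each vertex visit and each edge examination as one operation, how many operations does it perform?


A full DFS traversal processes each vertex exactly once (push/pop on stack).
Each directed edge is examined once.
V = 27, E = 144
V + E = 171


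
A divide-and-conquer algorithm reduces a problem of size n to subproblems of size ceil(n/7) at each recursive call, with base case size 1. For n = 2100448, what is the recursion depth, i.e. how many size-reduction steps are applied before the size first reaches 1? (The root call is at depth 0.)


Each step divides the size by 7 (rounding up); after k steps the size is ceil(n/7^k), which equals 1 exactly when 7^k >= n.
So the depth is the smallest k with 7^k >= 2100448, i.e. ceil(log_7(2100448)).
7^7 = 823543 < 2100448 <= 5764801 = 7^8
Recursion depth = 8


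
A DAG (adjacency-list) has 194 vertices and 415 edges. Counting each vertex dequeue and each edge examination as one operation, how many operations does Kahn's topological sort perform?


V = 194 (vertex processing)
E = 415 (edge processing)
V + E = 194 + 415 = 609


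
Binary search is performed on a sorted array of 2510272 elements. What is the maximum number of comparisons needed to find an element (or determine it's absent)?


Binary search halves the search space each comparison:
  Step 1: search space = 2510272 -> 1255136
  Step 2: search space = 1255136 -> 627568
  Step 3: search space = 627568 -> 313784
  Step 4: search space = 313784 -> 156892
  Step 5: search space = 156892 -> 78446
  Step 6: search space = 78446 -> 39223
  Step 7: search space = 39223 -> 19611
  Step 8: search space = 19611 -> 9805
  Step 9: search space = 9805 -> 4902
  Step 10: search space = 4902 -> 2451
  Step 11: search space = 2451 -> 1225
  Step 12: search space = 1225 -> 612
  Step 13: search space = 612 -> 306
  Step 14: search space = 306 -> 153
  Step 15: search space = 153 -> 76
  Step 16: search space = 76 -> 38
  Step 17: search space = 38 -> 19
  Step 18: search space = 19 -> 9
  Step 19: search space = 9 -> 4
  Step 20: search space = 4 -> 2
  Step 21: search space = 2 -> 1
  Step 22: search space = 1 (final check)
Maximum comparisons = floor(log2(2510272)) + 1 = 21 + 1 = 22


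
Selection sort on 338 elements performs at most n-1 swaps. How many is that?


Each of the 337 passes places one element in its final position.
Pass 1: swap minimum into position 0
Pass 2: swap minimum of remaining into position 1
...
Pass 337: last two elements, one swap
Maximum swaps = 338 - 1 = 337


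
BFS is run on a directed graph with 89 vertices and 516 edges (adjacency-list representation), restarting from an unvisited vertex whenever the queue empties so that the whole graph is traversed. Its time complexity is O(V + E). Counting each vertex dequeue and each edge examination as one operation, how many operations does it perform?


A full BFS traversal dequeues each vertex exactly once and examines each directed edge exactly once.
V = 89 (vertex processing cost)
E = 516 (edge examination cost)
Total operations proportional to V + E = 89 + 516 = 605


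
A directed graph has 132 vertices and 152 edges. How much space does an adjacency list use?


Adjacency list: one list head per vertex + one entry per edge
Vertex heads: 132
Edge entries: 152
Total = 132 + 152 = 284


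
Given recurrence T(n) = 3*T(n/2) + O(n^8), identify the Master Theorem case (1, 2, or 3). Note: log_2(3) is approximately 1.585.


Master Theorem parameters: a=3, b=2, c=8
log_b(a) = 1.585
Compare b^c with a: 2^8 = 256 > 3, so c > log_b(a).
Comparing c=8 vs log_b(a)=1.585:
8 > 1.585 => Case 3
Result: T(n) = O(n^8)
Master Theorem case = 3


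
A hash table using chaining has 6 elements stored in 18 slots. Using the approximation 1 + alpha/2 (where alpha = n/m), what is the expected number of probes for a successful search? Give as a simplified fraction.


Load factor alpha = n/m = 6/18
Expected probes = 1 + alpha/2 = 1 + 6/(2*18)
= 1 + 6/36
= 36/36 + 6/36
= 42/36
Simplify: 7/6


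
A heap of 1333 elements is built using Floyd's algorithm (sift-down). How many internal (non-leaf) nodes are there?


Leaf nodes occupy roughly half the array.
Sift-down is called for each internal node, starting from the last one.
Internal nodes = floor(n/2) = floor(1333/2) = 666


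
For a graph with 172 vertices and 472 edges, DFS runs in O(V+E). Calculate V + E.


A full DFS traversal visits each vertex once and examines each edge once.
V = 172
E = 472
Sum = 172 + 472 = 644


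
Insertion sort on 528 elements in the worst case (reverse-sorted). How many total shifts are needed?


In the worst case (reverse-sorted), each element shifts past all previous:
  Element 1: 1 shifts
  Element 2: 2 shifts
  Element 3: 3 shifts
  Element 4: 4 shifts
  Element 5: 5 shifts
  ...
  Element 527: 527 shifts
Total = 1 + 2 + ... + 527
= 528*(528-1)/2 = 139128


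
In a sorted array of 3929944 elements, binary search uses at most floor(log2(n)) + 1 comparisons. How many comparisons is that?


Halving sequence: 3929944 -> 1964972 -> 982486 -> 491243 -> 245621 -> 122810 -> 61405 -> 30702 -> 15351 -> 7675 -> 3837 -> 1918 -> 959 -> 479 -> 239 -> 119 -> 59 -> 29 -> 14 -> 7 -> 3 -> 1
Number of halvings = 21
Max comparisons = 21 + 1 = 22


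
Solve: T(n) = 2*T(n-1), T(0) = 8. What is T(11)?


Unrolling:
T(11) = 2*T(10) = 2^2*T(9) = ... = 2^11*T(0)
= 2^11 * 8
= 2048 * 8 = 16384


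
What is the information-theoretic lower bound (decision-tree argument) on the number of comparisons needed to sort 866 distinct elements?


A binary decision tree of height h has at most 2^h leaves and needs at least n! of them, so h >= ceil(log2(n!)).
866! is far too large to multiply out, so use Stirling's series:
  ln(n!) ~ n ln n - n + (1/2) ln(2 pi n) + 1/(12n)  (error below 1/(360 n^3), negligible here)
  ln(866) = 6.7638849
  n ln n = 866 * 6.7638849 = 5857.5243
  (1/2) ln(2 pi * 866) = (1/2) ln(5441.2385) = 4.3009
  1/(12*866) = 0.0001
  ln(866!) ~ 5857.5243 - 866 + 4.3009 + 0.0001 = 4995.8253
Convert to base 2: log2(866!) = 4995.8253 / ln 2 = 4995.8253 / 0.69314718 = 7207.4524
ceil(7207.4524) = 7208


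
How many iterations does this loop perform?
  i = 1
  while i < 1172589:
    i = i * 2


The loop variable doubles each iteration:
i = 1 -> 2 -> 4 -> 8 -> 16 -> 32 -> 64 -> 128 -> 256 -> 512 -> 1024 -> 2048 -> 4096 -> 8192 -> 16384 -> 32768 -> 65536 -> 131072 -> 262144 -> 524288 -> 1048576 -> 2097152 (stop, 2097152 >= 1172589)
Number of doublings = ceil(log2(1172589)) = 21


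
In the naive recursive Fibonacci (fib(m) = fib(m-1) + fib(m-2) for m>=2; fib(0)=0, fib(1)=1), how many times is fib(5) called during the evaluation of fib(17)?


Let N(m) = number of times fib(m) is called while evaluating fib(17).
N(17) = 1 (the initial call).
N(16) = 1 (only fib(17) calls it).
For 1 <= m <= 15: fib(m) is called by fib(m+1) and fib(m+2), so
  N(m) = N(m+1) + N(m+2).
fib(0) is called only by fib(2), so N(0) = N(2).
Walk down from m=17:
  N(17)=1, N(16)=1, N(15)=2, N(14)=3, N(13)=5, N(12)=8, N(11)=13, N(10)=21, N(9)=34, N(8)=55, N(7)=89, N(6)=144, N(5)=233
N(5) = 233


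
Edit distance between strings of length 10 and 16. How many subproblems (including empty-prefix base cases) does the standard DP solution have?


The table includes base cases (empty prefixes).
Rows: (m+1) = 11
Columns: (n+1) = 17
Total = 11 * 17 = 187


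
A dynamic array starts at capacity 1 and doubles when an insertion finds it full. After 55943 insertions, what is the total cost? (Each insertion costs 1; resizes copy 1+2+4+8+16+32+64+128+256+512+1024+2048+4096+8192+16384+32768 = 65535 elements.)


Insertion cost: 55943 (one per element)
Resizes occur just before inserting elements 2, 3, 5, 9, ...
Elements copied at each resize: 1 + 2 + 4 + 8 + 16 + 32 + 64 + 128 + 256 + 512 + 1024 + 2048 + 4096 + 8192 + 16384 + 32768
Sum of copies = 65535 (geometric series: 2^k - 1)
Total = 55943 + 65535 = 121478


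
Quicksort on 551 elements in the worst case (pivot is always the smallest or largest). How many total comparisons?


In the worst case, each partition step picks the worst pivot:
  Partition 1: 550 comparisons (n-1 elements to compare)
  Partition 2: 549 comparisons
  Partition 3: 548 comparisons
  Partition 4: 547 comparisons
  Partition 5: 546 comparisons
  ...
  Last partition: 0 comparisons
Total = (n-1) + (n-2) + ... + 1 + 0 = n*(n-1)/2
= 551*550/2 = 151525


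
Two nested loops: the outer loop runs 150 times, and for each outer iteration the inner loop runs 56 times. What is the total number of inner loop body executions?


Outer loop: 150 iterations
Inner loop: 56 iterations per outer iteration
Total = 150 * 56 = 8400


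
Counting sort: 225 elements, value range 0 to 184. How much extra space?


n = 225 (output array)
k = 185 (count array for 185 distinct values)
Extra space = 225 + 185 = 410


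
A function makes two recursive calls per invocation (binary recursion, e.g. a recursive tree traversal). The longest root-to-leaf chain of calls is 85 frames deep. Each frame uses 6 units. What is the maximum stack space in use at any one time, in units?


Binary recursion: the two calls run one after the other, so only one root-to-leaf chain of frames is on the stack at a time.
Maximum depth (longest chain) = 85 frames
Each frame = 6 units
Max stack space = 85 * 6 = 510


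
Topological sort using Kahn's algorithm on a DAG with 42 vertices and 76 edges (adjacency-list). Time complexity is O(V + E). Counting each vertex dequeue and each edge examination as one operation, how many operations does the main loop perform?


Kahn's algorithm:
  1. Compute in-degrees: O(V + E)
  2. Process queue: each vertex dequeued once (O(V))
     each edge examined once (O(E))
Total = V + E = 42 + 76 = 118


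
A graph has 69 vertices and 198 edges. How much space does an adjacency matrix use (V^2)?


Adjacency matrix: V x V grid of entries
Space = V^2 = 69^2 = 69 * 69 = 4761


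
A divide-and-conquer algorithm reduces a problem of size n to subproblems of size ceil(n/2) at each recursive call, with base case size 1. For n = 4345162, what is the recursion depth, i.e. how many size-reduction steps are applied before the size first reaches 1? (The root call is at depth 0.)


Each step divides the size by 2 (rounding up); after k steps the size is ceil(n/2^k), which equals 1 exactly when 2^k >= n.
So the depth is the smallest k with 2^k >= 4345162, i.e. ceil(log_2(4345162)).
2^22 = 4194304 < 4345162 <= 8388608 = 2^23
Recursion depth = 23


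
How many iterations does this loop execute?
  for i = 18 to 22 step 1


The loop variable i takes values starting at 18 and increments by 1 each iteration.
Sequence: i = 18, 19, 20, 21, 22
The upper bound 22 is inclusive, so the count is floor((last - first) / step) + 1:
floor((22 - 18) / 1) + 1 = floor(4/1) + 1 = 4 + 1 = 5


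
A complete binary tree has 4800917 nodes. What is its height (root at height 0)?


In a complete binary tree, level k holds nodes 2^k .. 2^(k+1)-1 (1-indexed).
Height = floor(log2(n)) = floor(log2(4800917)) = 22
Check: 2^22 = 4194304 <= 4800917 < 8388608 = 2^23


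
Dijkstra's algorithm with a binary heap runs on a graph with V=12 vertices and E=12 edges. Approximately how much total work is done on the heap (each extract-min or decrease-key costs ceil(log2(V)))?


Dijkstra with a binary heap: each vertex is extracted once, each edge may relax once.
Each heap operation costs O(log V).
V + E = 12 + 12 = 24
ceil(log2(12)) = 4 (since 2^3 = 8 < 12 <= 16 = 2^4)
Total heap work = (V+E) * ceil(log2(V)) = 24 * 4 = 96


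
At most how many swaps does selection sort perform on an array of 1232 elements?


Each of the 1231 passes places one element in its final position.
Pass 1: swap minimum into position 0
Pass 2: swap minimum of remaining into position 1
...
Pass 1231: last two elements, one swap
Maximum swaps = 1232 - 1 = 1231


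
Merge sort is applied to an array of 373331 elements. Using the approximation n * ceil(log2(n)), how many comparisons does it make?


Merge sort divides the array into halves recursively.
Number of levels = ceil(log2(373331)) = 19
At each level, approximately n = 373331 comparisons are needed for merging.
Total comparisons ~ n * ceil(log2(n)) = 373331 * 19 = 7093289


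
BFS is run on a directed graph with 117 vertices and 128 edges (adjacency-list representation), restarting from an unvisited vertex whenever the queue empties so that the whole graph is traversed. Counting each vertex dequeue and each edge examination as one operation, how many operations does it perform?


A full BFS traversal dequeues each vertex exactly once and examines each directed edge exactly once.
V = 117 (vertex processing cost)
E = 128 (edge examination cost)
Total operations proportional to V + E = 117 + 128 = 245


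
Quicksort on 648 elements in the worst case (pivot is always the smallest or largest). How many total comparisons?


In the worst case, each partition step picks the worst pivot:
  Partition 1: 647 comparisons (n-1 elements to compare)
  Partition 2: 646 comparisons
  Partition 3: 645 comparisons
  Partition 4: 644 comparisons
  Partition 5: 643 comparisons
  ...
  Last partition: 0 comparisons
Total = (n-1) + (n-2) + ... + 1 + 0 = n*(n-1)/2
= 648*647/2 = 209628


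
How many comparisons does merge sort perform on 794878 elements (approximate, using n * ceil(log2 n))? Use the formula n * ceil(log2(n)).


Recursion depth: ceil(log2(794878)) = 20
Each recursion level merges n = 794878 elements
Total = 794878 * 20 = 15897560


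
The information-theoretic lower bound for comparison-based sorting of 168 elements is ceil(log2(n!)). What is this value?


A binary decision tree of height h has at most 2^h leaves and needs at least n! of them, so h >= ceil(log2(n!)).
168! is far too large to multiply out, so use Stirling's series:
  ln(n!) ~ n ln n - n + (1/2) ln(2 pi n) + 1/(12n)  (error below 1/(360 n^3), negligible here)
  ln(168) = 5.1239640
  n ln n = 168 * 5.1239640 = 860.8260
  (1/2) ln(2 pi * 168) = (1/2) ln(1055.5751) = 3.4809
  1/(12*168) = 0.0005
  ln(168!) ~ 860.8260 - 168 + 3.4809 + 0.0005 = 696.3074
Convert to base 2: log2(168!) = 696.3074 / ln 2 = 696.3074 / 0.69314718 = 1004.5592
ceil(1004.5592) = 1005


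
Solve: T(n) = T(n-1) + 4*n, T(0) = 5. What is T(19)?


Expanding the recurrence:
T(19) = T(18) + 4*19
       = T(17) + 4*18 + 4*19
       ...
       = T(0) + 4*(1 + 2 + ... + 19)
       = 5 + 4 * 19*20/2
       = 5 + 4 * 190
       = 5 + 760 = 765


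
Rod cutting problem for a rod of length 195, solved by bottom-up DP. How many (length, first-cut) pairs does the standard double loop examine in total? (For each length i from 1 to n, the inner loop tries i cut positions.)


For each subproblem length i = 1..195, the inner loop considers i possible first cuts.
Total = 1 + 2 + ... + 195
= 195*(195+1)/2
= 195*196/2 = 19110


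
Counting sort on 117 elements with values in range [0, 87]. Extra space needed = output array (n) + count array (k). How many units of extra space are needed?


Output array size: 117 (to store sorted result)
Count array size: 88 (one slot per possible value, range 0 to 87)
Total extra space = 117 + 88 = 205


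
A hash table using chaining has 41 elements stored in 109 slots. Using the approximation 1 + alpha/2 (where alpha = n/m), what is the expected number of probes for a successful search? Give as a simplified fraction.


Load factor alpha = n/m = 41/109
Expected probes = 1 + alpha/2 = 1 + 41/(2*109)
= 1 + 41/218
= 218/218 + 41/218
= 259/218


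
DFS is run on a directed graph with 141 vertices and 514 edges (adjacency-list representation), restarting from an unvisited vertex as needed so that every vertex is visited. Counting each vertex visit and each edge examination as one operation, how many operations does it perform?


A full DFS traversal processes each vertex exactly once (push/pop on stack).
Each directed edge is examined once.
V = 141, E = 514
V + E = 655


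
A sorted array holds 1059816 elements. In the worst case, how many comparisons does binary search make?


Halving sequence: 1059816 -> 529908 -> 264954 -> 132477 -> 66238 -> 33119 -> 16559 -> 8279 -> 4139 -> 2069 -> 1034 -> 517 -> 258 -> 129 -> 64 -> 32 -> 16 -> 8 -> 4 -> 2 -> 1
Number of halvings = 20
Max comparisons = 20 + 1 = 21


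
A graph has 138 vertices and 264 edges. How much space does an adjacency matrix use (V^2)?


Adjacency matrix: V x V grid of entries
Space = V^2 = 138^2 = 138 * 138 = 19044


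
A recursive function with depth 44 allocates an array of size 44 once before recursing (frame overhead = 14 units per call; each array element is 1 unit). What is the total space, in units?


Array allocation: 44 units (allocated once)
Stack frames: 44 deep * 14 per frame = 616 units
Total = 44 + 616 = 660


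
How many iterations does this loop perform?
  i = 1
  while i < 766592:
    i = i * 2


The loop variable doubles each iteration:
i = 1 -> 2 -> 4 -> 8 -> 16 -> 32 -> 64 -> 128 -> 256 -> 512 -> 1024 -> 2048 -> 4096 -> 8192 -> 16384 -> 32768 -> 65536 -> 131072 -> 262144 -> 524288 -> 1048576 (stop, 1048576 >= 766592)
Number of doublings = ceil(log2(766592)) = 20


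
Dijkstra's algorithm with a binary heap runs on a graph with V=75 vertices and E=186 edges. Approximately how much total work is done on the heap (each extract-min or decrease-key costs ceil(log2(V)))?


Dijkstra with a binary heap: each vertex is extracted once, each edge may relax once.
Each heap operation costs O(log V).
V + E = 75 + 186 = 261
ceil(log2(75)) = 7 (since 2^6 = 64 < 75 <= 128 = 2^7)
Total heap work = (V+E) * ceil(log2(V)) = 261 * 7 = 1827


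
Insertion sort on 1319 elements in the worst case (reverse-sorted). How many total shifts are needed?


In the worst case (reverse-sorted), each element shifts past all previous:
  Element 1: 1 shifts
  Element 2: 2 shifts
  Element 3: 3 shifts
  Element 4: 4 shifts
  Element 5: 5 shifts
  ...
  Element 1318: 1318 shifts
Total = 1 + 2 + ... + 1318
= 1319*(1319-1)/2 = 869221


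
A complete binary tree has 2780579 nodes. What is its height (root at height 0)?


In a complete binary tree, level k holds nodes 2^k .. 2^(k+1)-1 (1-indexed).
Height = floor(log2(n)) = floor(log2(2780579)) = 21
Check: 2^21 = 2097152 <= 2780579 < 4194304 = 2^22


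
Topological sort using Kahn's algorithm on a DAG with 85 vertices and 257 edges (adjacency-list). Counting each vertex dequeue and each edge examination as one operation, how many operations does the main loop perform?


Kahn's algorithm:
  1. Compute in-degrees: O(V + E)
  2. Process queue: each vertex dequeued once (O(V))
     each edge examined once (O(E))
Total = V + E = 85 + 257 = 342


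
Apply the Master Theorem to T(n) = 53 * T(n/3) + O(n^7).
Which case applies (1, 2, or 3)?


The Master Theorem: T(n) = a*T(n/b) + O(n^c)
  a = 53, b = 3, c = 7
log_b(a) = log_3(53) ~ 3.614
Compare b^c with a: 3^7 = 2187 > 53, so c > log_b(a).
Since c > log_b(a), Case 3 applies.
T(n) = O(n^7)
Master Theorem case = 3


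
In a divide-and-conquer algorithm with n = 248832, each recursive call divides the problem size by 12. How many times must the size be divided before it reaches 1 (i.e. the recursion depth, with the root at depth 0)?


Number of divisions = log_12(248832)
Sizes: 248832 -> 20736 -> 1728 -> 144 -> 12 -> 1 (5 divisions)
Recursion depth = 5


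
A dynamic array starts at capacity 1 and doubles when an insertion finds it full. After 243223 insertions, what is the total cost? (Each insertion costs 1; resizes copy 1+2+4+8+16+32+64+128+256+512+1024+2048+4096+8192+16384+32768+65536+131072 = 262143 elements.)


Insertion cost: 243223 (one per element)
Resizes occur just before inserting elements 2, 3, 5, 9, ...
Elements copied at each resize: 1 + 2 + 4 + 8 + 16 + 32 + 64 + 128 + 256 + 512 + 1024 + 2048 + 4096 + 8192 + 16384 + 32768 + 65536 + 131072
Sum of copies = 262143 (geometric series: 2^k - 1)
Total = 243223 + 262143 = 505366


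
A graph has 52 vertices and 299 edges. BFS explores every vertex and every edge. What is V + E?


A full BFS traversal dequeues each vertex once and examines each edge once.
Vertex visits: 52
Edge visits: 299
V + E = 52 + 299 = 351


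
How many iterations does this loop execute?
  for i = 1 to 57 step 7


The loop variable i takes values starting at 1 and increments by 7 each iteration.
Sequence: i = 1, 8, 15, 22, 29, 36, 43, 50, 57
The upper bound 57 is inclusive, so the count is floor((last - first) / step) + 1:
floor((57 - 1) / 7) + 1 = floor(56/7) + 1 = 8 + 1 = 9


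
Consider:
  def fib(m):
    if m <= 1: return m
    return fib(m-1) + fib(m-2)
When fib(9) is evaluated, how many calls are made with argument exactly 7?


Let N(m) = number of times fib(m) is called while evaluating fib(9).
N(9) = 1 (the initial call).
N(8) = 1 (only fib(9) calls it).
For 1 <= m <= 7: fib(m) is called by fib(m+1) and fib(m+2), so
  N(m) = N(m+1) + N(m+2).
fib(0) is called only by fib(2), so N(0) = N(2).
Walk down from m=9:
  N(9)=1, N(8)=1, N(7)=2
N(7) = 2


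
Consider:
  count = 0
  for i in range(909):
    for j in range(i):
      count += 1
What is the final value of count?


For each i, the inner loop runs i times:
  i=0: inner runs 0 times
  i=1: inner runs 1 time
  i=2: inner runs 2 times
  i=3: inner runs 3 times
  i=4: inner runs 4 times
  i=5: inner runs 5 times
  i=6: inner runs 6 times
  i=7: inner runs 7 times
  ...
Total = 0 + 1 + 2 + ... + 908 = 909*(909-1)/2 = 412686


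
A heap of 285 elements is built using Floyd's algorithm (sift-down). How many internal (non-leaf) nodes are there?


Leaf nodes occupy roughly half the array.
Sift-down is called for each internal node, starting from the last one.
Internal nodes = floor(n/2) = floor(285/2) = 142


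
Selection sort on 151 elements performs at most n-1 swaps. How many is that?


Each of the 150 passes places one element in its final position.
Pass 1: swap minimum into position 0
Pass 2: swap minimum of remaining into position 1
...
Pass 150: last two elements, one swap
Maximum swaps = 151 - 1 = 150


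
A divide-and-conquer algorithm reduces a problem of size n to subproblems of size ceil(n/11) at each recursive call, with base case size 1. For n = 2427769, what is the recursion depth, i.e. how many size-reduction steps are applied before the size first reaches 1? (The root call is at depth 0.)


Each step divides the size by 11 (rounding up); after k steps the size is ceil(n/11^k), which equals 1 exactly when 11^k >= n.
So the depth is the smallest k with 11^k >= 2427769, i.e. ceil(log_11(2427769)).
11^6 = 1771561 < 2427769 <= 19487171 = 11^7
Recursion depth = 7


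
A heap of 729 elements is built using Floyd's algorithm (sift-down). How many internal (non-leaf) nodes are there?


Leaf nodes occupy roughly half the array.
Sift-down is called for each internal node, starting from the last one.
Internal nodes = floor(n/2) = floor(729/2) = 364


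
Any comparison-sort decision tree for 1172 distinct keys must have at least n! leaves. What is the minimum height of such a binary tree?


A binary decision tree of height h has at most 2^h leaves and needs at least n! of them, so h >= ceil(log2(n!)).
1172! is far too large to multiply out, so use Stirling's series:
  ln(n!) ~ n ln n - n + (1/2) ln(2 pi n) + 1/(12n)  (error below 1/(360 n^3), negligible here)
  ln(1172) = 7.0664670
  n ln n = 1172 * 7.0664670 = 8281.8993
  (1/2) ln(2 pi * 1172) = (1/2) ln(7363.8932) = 4.4522
  1/(12*1172) = 0.0001
  ln(1172!) ~ 8281.8993 - 1172 + 4.4522 + 0.0001 = 7114.3516
Convert to base 2: log2(1172!) = 7114.3516 / ln 2 = 7114.3516 / 0.69314718 = 10263.8398
ceil(10263.8398) = 10264


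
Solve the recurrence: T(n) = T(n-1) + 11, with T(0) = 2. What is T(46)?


Unrolling the recurrence:
T(46) = T(45) + 11
       = T(44) + 11 + 11
       = T(43) + 11*3
       ...
       = T(0) + 11*46
       = 2 + 506 = 508


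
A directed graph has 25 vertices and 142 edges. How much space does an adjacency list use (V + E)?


Adjacency list: one list head per vertex + one entry per edge
Vertex heads: 25
Edge entries: 142
Total = 25 + 142 = 167


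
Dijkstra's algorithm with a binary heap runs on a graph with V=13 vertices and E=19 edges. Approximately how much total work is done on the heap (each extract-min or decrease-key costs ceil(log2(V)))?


Dijkstra with a binary heap: each vertex is extracted once, each edge may relax once.
Each heap operation costs O(log V).
V + E = 13 + 19 = 32
ceil(log2(13)) = 4 (since 2^3 = 8 < 13 <= 16 = 2^4)
Total heap work = (V+E) * ceil(log2(V)) = 32 * 4 = 128


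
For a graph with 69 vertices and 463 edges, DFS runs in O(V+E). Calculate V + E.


A full DFS traversal visits each vertex once and examines each edge once.
V = 69
E = 463
Sum = 69 + 463 = 532


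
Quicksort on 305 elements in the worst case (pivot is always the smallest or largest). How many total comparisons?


In the worst case, each partition step picks the worst pivot:
  Partition 1: 304 comparisons (n-1 elements to compare)
  Partition 2: 303 comparisons
  Partition 3: 302 comparisons
  Partition 4: 301 comparisons
  Partition 5: 300 comparisons
  ...
  Last partition: 0 comparisons
Total = (n-1) + (n-2) + ... + 1 + 0 = n*(n-1)/2
= 305*304/2 = 46360


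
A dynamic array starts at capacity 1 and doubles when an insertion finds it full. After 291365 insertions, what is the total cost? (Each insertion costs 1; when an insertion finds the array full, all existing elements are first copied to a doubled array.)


Insertion cost: 291365 (one per element)
Resizes occur just before inserting elements 2, 3, 5, 9, ...
Elements copied at each resize: 1 + 2 + 4 + 8 + 16 + 32 + 64 + 128 + 256 + 512 + 1024 + 2048 + 4096 + 8192 + 16384 + 32768 + 65536 + 131072 + 262144
Sum of copies = 524287 (geometric series: 2^k - 1)
Total = 291365 + 524287 = 815652


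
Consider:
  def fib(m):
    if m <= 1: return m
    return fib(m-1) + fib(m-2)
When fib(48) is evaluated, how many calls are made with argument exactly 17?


Let N(m) = number of times fib(m) is called while evaluating fib(48).
N(48) = 1 (the initial call).
N(47) = 1 (only fib(48) calls it).
For 1 <= m <= 46: fib(m) is called by fib(m+1) and fib(m+2), so
  N(m) = N(m+1) + N(m+2).
fib(0) is called only by fib(2), so N(0) = N(2).
Walk down from m=48:
  N(48)=1, N(47)=1, N(46)=2, N(45)=3, N(44)=5, N(43)=8, N(42)=13, N(41)=21, N(40)=34, N(39)=55, N(38)=89, N(37)=144, N(36)=233, N(35)=377, N(34)=610, N(33)=987, N(32)=1597, N(31)=2584, N(30)=4181, N(29)=6765, N(28)=10946, N(27)=17711, N(26)=28657, N(25)=46368, N(24)=75025, N(23)=121393, N(22)=196418, N(21)=317811, N(20)=514229, N(19)=832040, N(18)=1346269, N(17)=2178309
N(17) = 2178309
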